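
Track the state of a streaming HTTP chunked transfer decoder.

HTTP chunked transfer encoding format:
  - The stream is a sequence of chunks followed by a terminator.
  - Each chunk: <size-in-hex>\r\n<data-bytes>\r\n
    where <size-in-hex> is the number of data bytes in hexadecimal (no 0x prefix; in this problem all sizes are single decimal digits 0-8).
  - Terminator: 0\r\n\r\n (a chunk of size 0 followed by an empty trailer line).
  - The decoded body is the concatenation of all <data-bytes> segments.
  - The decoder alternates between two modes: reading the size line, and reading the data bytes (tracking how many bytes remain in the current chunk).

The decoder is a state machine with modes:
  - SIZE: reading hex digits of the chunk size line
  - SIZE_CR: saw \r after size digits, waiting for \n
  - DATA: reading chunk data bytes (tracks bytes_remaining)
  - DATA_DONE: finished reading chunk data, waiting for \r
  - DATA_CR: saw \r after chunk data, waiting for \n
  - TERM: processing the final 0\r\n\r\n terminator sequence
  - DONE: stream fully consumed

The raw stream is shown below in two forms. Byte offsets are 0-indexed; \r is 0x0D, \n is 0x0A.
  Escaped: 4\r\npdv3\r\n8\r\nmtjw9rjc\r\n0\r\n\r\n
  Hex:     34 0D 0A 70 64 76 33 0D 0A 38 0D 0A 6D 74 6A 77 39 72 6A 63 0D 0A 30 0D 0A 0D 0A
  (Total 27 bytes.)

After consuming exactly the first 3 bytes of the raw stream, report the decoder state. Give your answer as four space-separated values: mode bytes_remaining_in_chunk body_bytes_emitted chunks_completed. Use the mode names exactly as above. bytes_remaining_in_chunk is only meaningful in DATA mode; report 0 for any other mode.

Byte 0 = '4': mode=SIZE remaining=0 emitted=0 chunks_done=0
Byte 1 = 0x0D: mode=SIZE_CR remaining=0 emitted=0 chunks_done=0
Byte 2 = 0x0A: mode=DATA remaining=4 emitted=0 chunks_done=0

Answer: DATA 4 0 0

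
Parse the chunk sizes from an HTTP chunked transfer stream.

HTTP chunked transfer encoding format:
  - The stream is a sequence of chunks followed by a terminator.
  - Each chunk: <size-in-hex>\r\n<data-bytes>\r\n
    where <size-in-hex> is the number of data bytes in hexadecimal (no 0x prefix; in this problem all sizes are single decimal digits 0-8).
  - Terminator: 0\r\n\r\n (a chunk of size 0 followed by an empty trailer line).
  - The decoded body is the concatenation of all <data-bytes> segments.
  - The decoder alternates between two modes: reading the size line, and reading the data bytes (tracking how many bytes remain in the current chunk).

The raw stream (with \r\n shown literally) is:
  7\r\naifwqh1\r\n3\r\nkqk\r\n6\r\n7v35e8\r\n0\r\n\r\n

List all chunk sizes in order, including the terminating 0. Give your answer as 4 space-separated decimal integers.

Answer: 7 3 6 0

Derivation:
Chunk 1: stream[0..1]='7' size=0x7=7, data at stream[3..10]='aifwqh1' -> body[0..7], body so far='aifwqh1'
Chunk 2: stream[12..13]='3' size=0x3=3, data at stream[15..18]='kqk' -> body[7..10], body so far='aifwqh1kqk'
Chunk 3: stream[20..21]='6' size=0x6=6, data at stream[23..29]='7v35e8' -> body[10..16], body so far='aifwqh1kqk7v35e8'
Chunk 4: stream[31..32]='0' size=0 (terminator). Final body='aifwqh1kqk7v35e8' (16 bytes)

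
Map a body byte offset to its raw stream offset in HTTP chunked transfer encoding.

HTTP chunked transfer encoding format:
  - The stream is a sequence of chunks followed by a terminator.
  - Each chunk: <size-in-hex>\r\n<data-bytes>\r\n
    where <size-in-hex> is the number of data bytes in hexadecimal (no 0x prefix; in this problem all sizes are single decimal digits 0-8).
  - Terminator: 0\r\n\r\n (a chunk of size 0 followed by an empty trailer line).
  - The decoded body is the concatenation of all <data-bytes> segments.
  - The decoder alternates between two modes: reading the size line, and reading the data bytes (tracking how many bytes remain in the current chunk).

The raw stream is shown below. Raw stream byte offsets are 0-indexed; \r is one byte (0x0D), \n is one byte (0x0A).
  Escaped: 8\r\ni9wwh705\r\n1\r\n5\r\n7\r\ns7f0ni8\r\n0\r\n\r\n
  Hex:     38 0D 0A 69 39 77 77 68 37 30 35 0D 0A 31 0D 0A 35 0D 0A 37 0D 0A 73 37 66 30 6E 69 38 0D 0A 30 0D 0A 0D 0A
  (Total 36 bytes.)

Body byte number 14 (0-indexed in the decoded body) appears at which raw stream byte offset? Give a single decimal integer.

Chunk 1: stream[0..1]='8' size=0x8=8, data at stream[3..11]='i9wwh705' -> body[0..8], body so far='i9wwh705'
Chunk 2: stream[13..14]='1' size=0x1=1, data at stream[16..17]='5' -> body[8..9], body so far='i9wwh7055'
Chunk 3: stream[19..20]='7' size=0x7=7, data at stream[22..29]='s7f0ni8' -> body[9..16], body so far='i9wwh7055s7f0ni8'
Chunk 4: stream[31..32]='0' size=0 (terminator). Final body='i9wwh7055s7f0ni8' (16 bytes)
Body byte 14 at stream offset 27

Answer: 27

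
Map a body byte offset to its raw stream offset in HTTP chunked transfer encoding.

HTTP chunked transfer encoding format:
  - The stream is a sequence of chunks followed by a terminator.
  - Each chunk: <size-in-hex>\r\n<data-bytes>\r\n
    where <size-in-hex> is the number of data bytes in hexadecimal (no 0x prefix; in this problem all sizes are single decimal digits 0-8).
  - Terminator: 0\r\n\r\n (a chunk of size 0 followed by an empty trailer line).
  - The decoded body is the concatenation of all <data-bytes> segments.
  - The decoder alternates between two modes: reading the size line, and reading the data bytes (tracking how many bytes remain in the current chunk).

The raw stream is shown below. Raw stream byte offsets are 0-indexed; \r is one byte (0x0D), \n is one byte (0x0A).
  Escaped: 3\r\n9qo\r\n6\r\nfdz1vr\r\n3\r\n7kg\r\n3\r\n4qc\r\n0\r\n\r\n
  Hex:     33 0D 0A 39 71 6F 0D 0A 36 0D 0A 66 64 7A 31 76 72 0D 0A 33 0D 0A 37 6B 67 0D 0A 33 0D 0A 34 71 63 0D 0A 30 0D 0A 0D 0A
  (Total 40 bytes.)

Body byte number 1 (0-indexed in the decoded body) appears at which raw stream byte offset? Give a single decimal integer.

Chunk 1: stream[0..1]='3' size=0x3=3, data at stream[3..6]='9qo' -> body[0..3], body so far='9qo'
Chunk 2: stream[8..9]='6' size=0x6=6, data at stream[11..17]='fdz1vr' -> body[3..9], body so far='9qofdz1vr'
Chunk 3: stream[19..20]='3' size=0x3=3, data at stream[22..25]='7kg' -> body[9..12], body so far='9qofdz1vr7kg'
Chunk 4: stream[27..28]='3' size=0x3=3, data at stream[30..33]='4qc' -> body[12..15], body so far='9qofdz1vr7kg4qc'
Chunk 5: stream[35..36]='0' size=0 (terminator). Final body='9qofdz1vr7kg4qc' (15 bytes)
Body byte 1 at stream offset 4

Answer: 4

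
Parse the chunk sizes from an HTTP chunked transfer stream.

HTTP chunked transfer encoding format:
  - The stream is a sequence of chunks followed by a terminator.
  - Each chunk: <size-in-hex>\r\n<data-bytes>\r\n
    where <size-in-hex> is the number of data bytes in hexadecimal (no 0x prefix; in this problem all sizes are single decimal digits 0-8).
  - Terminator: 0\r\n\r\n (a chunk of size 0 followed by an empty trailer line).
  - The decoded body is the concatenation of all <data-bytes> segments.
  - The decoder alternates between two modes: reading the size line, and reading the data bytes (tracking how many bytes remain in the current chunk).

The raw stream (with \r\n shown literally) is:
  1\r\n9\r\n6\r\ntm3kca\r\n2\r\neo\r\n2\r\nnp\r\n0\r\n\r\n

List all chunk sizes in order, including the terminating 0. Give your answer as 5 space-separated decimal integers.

Chunk 1: stream[0..1]='1' size=0x1=1, data at stream[3..4]='9' -> body[0..1], body so far='9'
Chunk 2: stream[6..7]='6' size=0x6=6, data at stream[9..15]='tm3kca' -> body[1..7], body so far='9tm3kca'
Chunk 3: stream[17..18]='2' size=0x2=2, data at stream[20..22]='eo' -> body[7..9], body so far='9tm3kcaeo'
Chunk 4: stream[24..25]='2' size=0x2=2, data at stream[27..29]='np' -> body[9..11], body so far='9tm3kcaeonp'
Chunk 5: stream[31..32]='0' size=0 (terminator). Final body='9tm3kcaeonp' (11 bytes)

Answer: 1 6 2 2 0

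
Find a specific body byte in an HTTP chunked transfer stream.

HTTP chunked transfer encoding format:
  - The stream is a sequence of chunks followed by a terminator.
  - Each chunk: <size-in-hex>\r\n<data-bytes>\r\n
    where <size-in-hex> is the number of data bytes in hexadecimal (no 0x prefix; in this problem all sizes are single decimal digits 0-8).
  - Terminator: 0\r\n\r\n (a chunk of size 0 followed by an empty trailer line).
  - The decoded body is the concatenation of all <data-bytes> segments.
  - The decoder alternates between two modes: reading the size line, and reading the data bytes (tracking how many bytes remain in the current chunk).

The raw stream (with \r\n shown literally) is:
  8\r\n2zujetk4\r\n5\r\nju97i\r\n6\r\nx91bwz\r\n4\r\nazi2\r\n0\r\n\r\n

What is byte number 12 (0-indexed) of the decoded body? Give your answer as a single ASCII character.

Chunk 1: stream[0..1]='8' size=0x8=8, data at stream[3..11]='2zujetk4' -> body[0..8], body so far='2zujetk4'
Chunk 2: stream[13..14]='5' size=0x5=5, data at stream[16..21]='ju97i' -> body[8..13], body so far='2zujetk4ju97i'
Chunk 3: stream[23..24]='6' size=0x6=6, data at stream[26..32]='x91bwz' -> body[13..19], body so far='2zujetk4ju97ix91bwz'
Chunk 4: stream[34..35]='4' size=0x4=4, data at stream[37..41]='azi2' -> body[19..23], body so far='2zujetk4ju97ix91bwzazi2'
Chunk 5: stream[43..44]='0' size=0 (terminator). Final body='2zujetk4ju97ix91bwzazi2' (23 bytes)
Body byte 12 = 'i'

Answer: i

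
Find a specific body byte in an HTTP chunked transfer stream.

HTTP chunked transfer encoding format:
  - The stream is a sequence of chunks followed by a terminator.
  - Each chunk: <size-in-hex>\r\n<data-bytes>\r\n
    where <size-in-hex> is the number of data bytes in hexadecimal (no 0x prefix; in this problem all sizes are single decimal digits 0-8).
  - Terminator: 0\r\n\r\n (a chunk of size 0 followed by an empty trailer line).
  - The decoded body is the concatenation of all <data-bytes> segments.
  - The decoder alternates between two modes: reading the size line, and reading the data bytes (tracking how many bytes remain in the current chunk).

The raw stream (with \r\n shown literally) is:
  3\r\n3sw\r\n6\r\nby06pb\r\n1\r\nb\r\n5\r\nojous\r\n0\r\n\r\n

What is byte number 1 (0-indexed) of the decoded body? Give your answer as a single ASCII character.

Answer: s

Derivation:
Chunk 1: stream[0..1]='3' size=0x3=3, data at stream[3..6]='3sw' -> body[0..3], body so far='3sw'
Chunk 2: stream[8..9]='6' size=0x6=6, data at stream[11..17]='by06pb' -> body[3..9], body so far='3swby06pb'
Chunk 3: stream[19..20]='1' size=0x1=1, data at stream[22..23]='b' -> body[9..10], body so far='3swby06pbb'
Chunk 4: stream[25..26]='5' size=0x5=5, data at stream[28..33]='ojous' -> body[10..15], body so far='3swby06pbbojous'
Chunk 5: stream[35..36]='0' size=0 (terminator). Final body='3swby06pbbojous' (15 bytes)
Body byte 1 = 's'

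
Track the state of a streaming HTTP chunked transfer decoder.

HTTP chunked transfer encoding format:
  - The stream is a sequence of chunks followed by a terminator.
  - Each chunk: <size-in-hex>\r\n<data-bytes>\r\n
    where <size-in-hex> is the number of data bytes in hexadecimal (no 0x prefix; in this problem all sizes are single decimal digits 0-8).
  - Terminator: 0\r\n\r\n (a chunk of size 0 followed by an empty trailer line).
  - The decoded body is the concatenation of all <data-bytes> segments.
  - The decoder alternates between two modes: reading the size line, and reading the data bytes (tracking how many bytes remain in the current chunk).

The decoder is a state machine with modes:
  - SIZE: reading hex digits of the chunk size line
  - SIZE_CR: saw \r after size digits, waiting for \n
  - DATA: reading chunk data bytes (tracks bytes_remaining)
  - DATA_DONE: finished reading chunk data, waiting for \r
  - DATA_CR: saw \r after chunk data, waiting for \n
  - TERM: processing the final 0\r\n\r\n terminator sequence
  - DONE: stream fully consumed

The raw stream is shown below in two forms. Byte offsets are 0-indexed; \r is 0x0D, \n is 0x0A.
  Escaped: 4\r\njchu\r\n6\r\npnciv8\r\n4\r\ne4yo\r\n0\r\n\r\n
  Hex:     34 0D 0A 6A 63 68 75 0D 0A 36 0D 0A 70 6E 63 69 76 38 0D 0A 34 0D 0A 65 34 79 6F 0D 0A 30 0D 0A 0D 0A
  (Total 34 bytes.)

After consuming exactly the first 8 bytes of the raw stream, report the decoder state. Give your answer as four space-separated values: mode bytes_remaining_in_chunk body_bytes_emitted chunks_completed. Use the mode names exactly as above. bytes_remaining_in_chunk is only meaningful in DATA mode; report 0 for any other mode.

Byte 0 = '4': mode=SIZE remaining=0 emitted=0 chunks_done=0
Byte 1 = 0x0D: mode=SIZE_CR remaining=0 emitted=0 chunks_done=0
Byte 2 = 0x0A: mode=DATA remaining=4 emitted=0 chunks_done=0
Byte 3 = 'j': mode=DATA remaining=3 emitted=1 chunks_done=0
Byte 4 = 'c': mode=DATA remaining=2 emitted=2 chunks_done=0
Byte 5 = 'h': mode=DATA remaining=1 emitted=3 chunks_done=0
Byte 6 = 'u': mode=DATA_DONE remaining=0 emitted=4 chunks_done=0
Byte 7 = 0x0D: mode=DATA_CR remaining=0 emitted=4 chunks_done=0

Answer: DATA_CR 0 4 0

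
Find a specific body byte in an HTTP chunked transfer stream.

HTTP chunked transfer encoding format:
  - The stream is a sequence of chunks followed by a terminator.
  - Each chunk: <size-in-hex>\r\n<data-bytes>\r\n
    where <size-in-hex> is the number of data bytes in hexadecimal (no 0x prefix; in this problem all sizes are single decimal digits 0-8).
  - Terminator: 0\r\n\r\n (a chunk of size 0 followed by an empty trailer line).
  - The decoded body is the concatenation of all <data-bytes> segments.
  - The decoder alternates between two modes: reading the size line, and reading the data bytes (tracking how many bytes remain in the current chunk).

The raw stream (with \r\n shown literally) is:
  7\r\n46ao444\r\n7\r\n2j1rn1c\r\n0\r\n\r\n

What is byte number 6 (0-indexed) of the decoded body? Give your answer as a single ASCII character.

Answer: 4

Derivation:
Chunk 1: stream[0..1]='7' size=0x7=7, data at stream[3..10]='46ao444' -> body[0..7], body so far='46ao444'
Chunk 2: stream[12..13]='7' size=0x7=7, data at stream[15..22]='2j1rn1c' -> body[7..14], body so far='46ao4442j1rn1c'
Chunk 3: stream[24..25]='0' size=0 (terminator). Final body='46ao4442j1rn1c' (14 bytes)
Body byte 6 = '4'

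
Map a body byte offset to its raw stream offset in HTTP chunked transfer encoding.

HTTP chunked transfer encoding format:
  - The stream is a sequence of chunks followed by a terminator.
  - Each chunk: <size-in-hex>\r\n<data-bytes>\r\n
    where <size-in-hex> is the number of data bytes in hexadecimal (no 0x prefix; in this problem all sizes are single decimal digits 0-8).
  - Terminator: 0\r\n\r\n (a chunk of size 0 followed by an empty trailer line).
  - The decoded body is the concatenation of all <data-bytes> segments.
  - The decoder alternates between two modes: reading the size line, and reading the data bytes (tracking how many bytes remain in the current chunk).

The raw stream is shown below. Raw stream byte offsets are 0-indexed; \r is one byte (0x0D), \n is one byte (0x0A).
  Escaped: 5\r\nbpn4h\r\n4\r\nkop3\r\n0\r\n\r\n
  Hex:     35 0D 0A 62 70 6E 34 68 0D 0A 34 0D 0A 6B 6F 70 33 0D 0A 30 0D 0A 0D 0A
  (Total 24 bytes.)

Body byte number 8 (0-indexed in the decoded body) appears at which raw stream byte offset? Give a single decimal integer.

Answer: 16

Derivation:
Chunk 1: stream[0..1]='5' size=0x5=5, data at stream[3..8]='bpn4h' -> body[0..5], body so far='bpn4h'
Chunk 2: stream[10..11]='4' size=0x4=4, data at stream[13..17]='kop3' -> body[5..9], body so far='bpn4hkop3'
Chunk 3: stream[19..20]='0' size=0 (terminator). Final body='bpn4hkop3' (9 bytes)
Body byte 8 at stream offset 16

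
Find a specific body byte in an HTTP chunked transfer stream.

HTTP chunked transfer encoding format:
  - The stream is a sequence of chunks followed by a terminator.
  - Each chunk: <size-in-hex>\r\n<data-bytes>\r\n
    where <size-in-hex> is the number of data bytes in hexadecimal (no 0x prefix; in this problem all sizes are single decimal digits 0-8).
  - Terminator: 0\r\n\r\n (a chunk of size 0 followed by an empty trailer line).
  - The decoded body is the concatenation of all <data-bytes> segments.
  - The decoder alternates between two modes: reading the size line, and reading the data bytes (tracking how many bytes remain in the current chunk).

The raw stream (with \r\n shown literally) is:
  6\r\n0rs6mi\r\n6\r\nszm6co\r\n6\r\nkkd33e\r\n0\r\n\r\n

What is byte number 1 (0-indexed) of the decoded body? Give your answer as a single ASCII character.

Chunk 1: stream[0..1]='6' size=0x6=6, data at stream[3..9]='0rs6mi' -> body[0..6], body so far='0rs6mi'
Chunk 2: stream[11..12]='6' size=0x6=6, data at stream[14..20]='szm6co' -> body[6..12], body so far='0rs6miszm6co'
Chunk 3: stream[22..23]='6' size=0x6=6, data at stream[25..31]='kkd33e' -> body[12..18], body so far='0rs6miszm6cokkd33e'
Chunk 4: stream[33..34]='0' size=0 (terminator). Final body='0rs6miszm6cokkd33e' (18 bytes)
Body byte 1 = 'r'

Answer: r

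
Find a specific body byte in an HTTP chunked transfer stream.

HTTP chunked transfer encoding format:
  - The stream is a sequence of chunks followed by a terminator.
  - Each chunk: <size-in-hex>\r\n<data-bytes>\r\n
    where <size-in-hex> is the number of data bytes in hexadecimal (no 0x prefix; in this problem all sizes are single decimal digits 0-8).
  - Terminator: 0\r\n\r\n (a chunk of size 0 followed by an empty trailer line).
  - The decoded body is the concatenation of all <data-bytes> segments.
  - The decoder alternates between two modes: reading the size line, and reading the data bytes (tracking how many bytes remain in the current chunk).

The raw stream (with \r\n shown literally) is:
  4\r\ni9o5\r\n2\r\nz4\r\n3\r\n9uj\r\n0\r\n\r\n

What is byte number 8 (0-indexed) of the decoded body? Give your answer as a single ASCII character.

Chunk 1: stream[0..1]='4' size=0x4=4, data at stream[3..7]='i9o5' -> body[0..4], body so far='i9o5'
Chunk 2: stream[9..10]='2' size=0x2=2, data at stream[12..14]='z4' -> body[4..6], body so far='i9o5z4'
Chunk 3: stream[16..17]='3' size=0x3=3, data at stream[19..22]='9uj' -> body[6..9], body so far='i9o5z49uj'
Chunk 4: stream[24..25]='0' size=0 (terminator). Final body='i9o5z49uj' (9 bytes)
Body byte 8 = 'j'

Answer: j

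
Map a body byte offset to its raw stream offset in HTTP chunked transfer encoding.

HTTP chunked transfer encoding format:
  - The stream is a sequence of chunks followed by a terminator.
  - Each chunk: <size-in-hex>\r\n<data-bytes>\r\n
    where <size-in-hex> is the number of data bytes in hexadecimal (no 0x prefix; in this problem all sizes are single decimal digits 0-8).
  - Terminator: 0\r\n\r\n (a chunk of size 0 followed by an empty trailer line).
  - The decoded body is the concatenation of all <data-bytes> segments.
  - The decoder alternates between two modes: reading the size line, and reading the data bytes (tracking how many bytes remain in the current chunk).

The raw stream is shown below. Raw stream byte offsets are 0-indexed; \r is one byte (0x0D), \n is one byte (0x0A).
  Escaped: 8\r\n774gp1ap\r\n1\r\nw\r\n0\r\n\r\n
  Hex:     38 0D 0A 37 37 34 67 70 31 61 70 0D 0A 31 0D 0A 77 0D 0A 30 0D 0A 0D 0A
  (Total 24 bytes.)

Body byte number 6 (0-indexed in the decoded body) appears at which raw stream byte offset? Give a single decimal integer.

Chunk 1: stream[0..1]='8' size=0x8=8, data at stream[3..11]='774gp1ap' -> body[0..8], body so far='774gp1ap'
Chunk 2: stream[13..14]='1' size=0x1=1, data at stream[16..17]='w' -> body[8..9], body so far='774gp1apw'
Chunk 3: stream[19..20]='0' size=0 (terminator). Final body='774gp1apw' (9 bytes)
Body byte 6 at stream offset 9

Answer: 9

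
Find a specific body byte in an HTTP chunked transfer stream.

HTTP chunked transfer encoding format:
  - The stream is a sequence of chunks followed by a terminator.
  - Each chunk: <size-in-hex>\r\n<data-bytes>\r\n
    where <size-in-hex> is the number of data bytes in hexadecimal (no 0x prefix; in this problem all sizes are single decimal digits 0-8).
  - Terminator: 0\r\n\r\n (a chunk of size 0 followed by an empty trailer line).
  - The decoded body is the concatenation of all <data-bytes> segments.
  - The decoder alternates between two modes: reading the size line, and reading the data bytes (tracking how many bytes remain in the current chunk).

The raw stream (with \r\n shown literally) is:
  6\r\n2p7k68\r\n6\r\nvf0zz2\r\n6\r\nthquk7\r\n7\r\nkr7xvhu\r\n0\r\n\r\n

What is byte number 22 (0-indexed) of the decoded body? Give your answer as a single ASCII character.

Chunk 1: stream[0..1]='6' size=0x6=6, data at stream[3..9]='2p7k68' -> body[0..6], body so far='2p7k68'
Chunk 2: stream[11..12]='6' size=0x6=6, data at stream[14..20]='vf0zz2' -> body[6..12], body so far='2p7k68vf0zz2'
Chunk 3: stream[22..23]='6' size=0x6=6, data at stream[25..31]='thquk7' -> body[12..18], body so far='2p7k68vf0zz2thquk7'
Chunk 4: stream[33..34]='7' size=0x7=7, data at stream[36..43]='kr7xvhu' -> body[18..25], body so far='2p7k68vf0zz2thquk7kr7xvhu'
Chunk 5: stream[45..46]='0' size=0 (terminator). Final body='2p7k68vf0zz2thquk7kr7xvhu' (25 bytes)
Body byte 22 = 'v'

Answer: v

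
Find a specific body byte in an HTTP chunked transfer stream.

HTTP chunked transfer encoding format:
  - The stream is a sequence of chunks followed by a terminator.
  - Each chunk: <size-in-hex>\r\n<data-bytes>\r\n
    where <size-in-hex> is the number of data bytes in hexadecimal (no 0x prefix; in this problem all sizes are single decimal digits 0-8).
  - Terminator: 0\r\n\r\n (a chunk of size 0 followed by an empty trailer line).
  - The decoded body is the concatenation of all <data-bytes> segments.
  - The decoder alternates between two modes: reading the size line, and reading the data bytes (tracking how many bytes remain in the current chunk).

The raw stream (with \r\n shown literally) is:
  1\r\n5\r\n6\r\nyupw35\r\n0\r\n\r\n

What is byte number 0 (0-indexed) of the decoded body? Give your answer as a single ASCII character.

Answer: 5

Derivation:
Chunk 1: stream[0..1]='1' size=0x1=1, data at stream[3..4]='5' -> body[0..1], body so far='5'
Chunk 2: stream[6..7]='6' size=0x6=6, data at stream[9..15]='yupw35' -> body[1..7], body so far='5yupw35'
Chunk 3: stream[17..18]='0' size=0 (terminator). Final body='5yupw35' (7 bytes)
Body byte 0 = '5'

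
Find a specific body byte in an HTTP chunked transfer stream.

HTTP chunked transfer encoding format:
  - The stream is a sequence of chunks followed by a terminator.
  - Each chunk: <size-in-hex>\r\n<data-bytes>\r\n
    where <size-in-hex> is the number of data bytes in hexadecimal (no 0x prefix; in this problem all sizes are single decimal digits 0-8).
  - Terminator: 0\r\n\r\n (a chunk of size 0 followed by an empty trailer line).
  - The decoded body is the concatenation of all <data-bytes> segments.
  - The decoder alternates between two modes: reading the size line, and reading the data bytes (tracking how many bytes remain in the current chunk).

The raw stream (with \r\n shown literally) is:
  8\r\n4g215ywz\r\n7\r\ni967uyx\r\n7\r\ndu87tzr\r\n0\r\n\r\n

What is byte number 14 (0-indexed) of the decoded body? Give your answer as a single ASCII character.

Chunk 1: stream[0..1]='8' size=0x8=8, data at stream[3..11]='4g215ywz' -> body[0..8], body so far='4g215ywz'
Chunk 2: stream[13..14]='7' size=0x7=7, data at stream[16..23]='i967uyx' -> body[8..15], body so far='4g215ywzi967uyx'
Chunk 3: stream[25..26]='7' size=0x7=7, data at stream[28..35]='du87tzr' -> body[15..22], body so far='4g215ywzi967uyxdu87tzr'
Chunk 4: stream[37..38]='0' size=0 (terminator). Final body='4g215ywzi967uyxdu87tzr' (22 bytes)
Body byte 14 = 'x'

Answer: x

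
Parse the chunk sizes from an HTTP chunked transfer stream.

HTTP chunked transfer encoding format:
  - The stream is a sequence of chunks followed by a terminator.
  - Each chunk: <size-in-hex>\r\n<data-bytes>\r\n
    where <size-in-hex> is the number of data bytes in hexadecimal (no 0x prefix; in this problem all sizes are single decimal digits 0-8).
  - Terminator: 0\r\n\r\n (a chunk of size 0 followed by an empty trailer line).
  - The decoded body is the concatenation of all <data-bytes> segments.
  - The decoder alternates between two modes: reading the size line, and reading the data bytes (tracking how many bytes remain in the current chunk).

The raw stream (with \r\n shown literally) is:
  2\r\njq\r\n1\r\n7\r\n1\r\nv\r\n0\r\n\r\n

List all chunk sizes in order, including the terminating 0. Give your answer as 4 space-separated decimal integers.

Chunk 1: stream[0..1]='2' size=0x2=2, data at stream[3..5]='jq' -> body[0..2], body so far='jq'
Chunk 2: stream[7..8]='1' size=0x1=1, data at stream[10..11]='7' -> body[2..3], body so far='jq7'
Chunk 3: stream[13..14]='1' size=0x1=1, data at stream[16..17]='v' -> body[3..4], body so far='jq7v'
Chunk 4: stream[19..20]='0' size=0 (terminator). Final body='jq7v' (4 bytes)

Answer: 2 1 1 0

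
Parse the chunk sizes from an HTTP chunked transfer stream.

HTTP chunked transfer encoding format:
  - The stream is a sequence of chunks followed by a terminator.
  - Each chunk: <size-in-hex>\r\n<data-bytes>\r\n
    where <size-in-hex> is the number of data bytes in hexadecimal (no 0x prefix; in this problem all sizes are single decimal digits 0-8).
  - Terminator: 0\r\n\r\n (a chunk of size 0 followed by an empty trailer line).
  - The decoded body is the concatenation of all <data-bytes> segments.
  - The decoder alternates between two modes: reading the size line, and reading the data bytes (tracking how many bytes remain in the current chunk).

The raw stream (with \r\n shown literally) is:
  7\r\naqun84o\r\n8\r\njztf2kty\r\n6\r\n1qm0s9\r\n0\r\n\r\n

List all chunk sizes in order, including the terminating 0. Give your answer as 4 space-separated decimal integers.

Answer: 7 8 6 0

Derivation:
Chunk 1: stream[0..1]='7' size=0x7=7, data at stream[3..10]='aqun84o' -> body[0..7], body so far='aqun84o'
Chunk 2: stream[12..13]='8' size=0x8=8, data at stream[15..23]='jztf2kty' -> body[7..15], body so far='aqun84ojztf2kty'
Chunk 3: stream[25..26]='6' size=0x6=6, data at stream[28..34]='1qm0s9' -> body[15..21], body so far='aqun84ojztf2kty1qm0s9'
Chunk 4: stream[36..37]='0' size=0 (terminator). Final body='aqun84ojztf2kty1qm0s9' (21 bytes)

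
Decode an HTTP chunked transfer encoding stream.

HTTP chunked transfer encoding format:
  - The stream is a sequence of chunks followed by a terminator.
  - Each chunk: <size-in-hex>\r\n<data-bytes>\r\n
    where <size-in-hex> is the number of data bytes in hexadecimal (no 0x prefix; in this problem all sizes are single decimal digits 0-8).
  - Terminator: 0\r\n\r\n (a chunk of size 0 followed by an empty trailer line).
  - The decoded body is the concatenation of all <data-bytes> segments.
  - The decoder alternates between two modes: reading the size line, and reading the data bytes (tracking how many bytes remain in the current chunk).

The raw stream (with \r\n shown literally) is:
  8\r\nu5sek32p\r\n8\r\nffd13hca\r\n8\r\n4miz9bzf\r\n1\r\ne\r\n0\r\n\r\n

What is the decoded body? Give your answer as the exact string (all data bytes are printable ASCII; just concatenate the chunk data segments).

Chunk 1: stream[0..1]='8' size=0x8=8, data at stream[3..11]='u5sek32p' -> body[0..8], body so far='u5sek32p'
Chunk 2: stream[13..14]='8' size=0x8=8, data at stream[16..24]='ffd13hca' -> body[8..16], body so far='u5sek32pffd13hca'
Chunk 3: stream[26..27]='8' size=0x8=8, data at stream[29..37]='4miz9bzf' -> body[16..24], body so far='u5sek32pffd13hca4miz9bzf'
Chunk 4: stream[39..40]='1' size=0x1=1, data at stream[42..43]='e' -> body[24..25], body so far='u5sek32pffd13hca4miz9bzfe'
Chunk 5: stream[45..46]='0' size=0 (terminator). Final body='u5sek32pffd13hca4miz9bzfe' (25 bytes)

Answer: u5sek32pffd13hca4miz9bzfe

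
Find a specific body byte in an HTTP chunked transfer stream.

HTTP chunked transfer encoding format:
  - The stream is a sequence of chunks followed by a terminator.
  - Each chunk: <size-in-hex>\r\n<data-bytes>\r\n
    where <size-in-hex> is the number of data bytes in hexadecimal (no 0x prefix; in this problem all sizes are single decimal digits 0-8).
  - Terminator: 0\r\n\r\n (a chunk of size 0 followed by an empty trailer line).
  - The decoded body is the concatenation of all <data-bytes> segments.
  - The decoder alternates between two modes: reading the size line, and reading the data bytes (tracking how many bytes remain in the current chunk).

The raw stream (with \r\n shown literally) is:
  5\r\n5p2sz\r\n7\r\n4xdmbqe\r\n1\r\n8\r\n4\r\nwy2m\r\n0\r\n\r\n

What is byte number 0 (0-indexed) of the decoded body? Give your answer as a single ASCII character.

Chunk 1: stream[0..1]='5' size=0x5=5, data at stream[3..8]='5p2sz' -> body[0..5], body so far='5p2sz'
Chunk 2: stream[10..11]='7' size=0x7=7, data at stream[13..20]='4xdmbqe' -> body[5..12], body so far='5p2sz4xdmbqe'
Chunk 3: stream[22..23]='1' size=0x1=1, data at stream[25..26]='8' -> body[12..13], body so far='5p2sz4xdmbqe8'
Chunk 4: stream[28..29]='4' size=0x4=4, data at stream[31..35]='wy2m' -> body[13..17], body so far='5p2sz4xdmbqe8wy2m'
Chunk 5: stream[37..38]='0' size=0 (terminator). Final body='5p2sz4xdmbqe8wy2m' (17 bytes)
Body byte 0 = '5'

Answer: 5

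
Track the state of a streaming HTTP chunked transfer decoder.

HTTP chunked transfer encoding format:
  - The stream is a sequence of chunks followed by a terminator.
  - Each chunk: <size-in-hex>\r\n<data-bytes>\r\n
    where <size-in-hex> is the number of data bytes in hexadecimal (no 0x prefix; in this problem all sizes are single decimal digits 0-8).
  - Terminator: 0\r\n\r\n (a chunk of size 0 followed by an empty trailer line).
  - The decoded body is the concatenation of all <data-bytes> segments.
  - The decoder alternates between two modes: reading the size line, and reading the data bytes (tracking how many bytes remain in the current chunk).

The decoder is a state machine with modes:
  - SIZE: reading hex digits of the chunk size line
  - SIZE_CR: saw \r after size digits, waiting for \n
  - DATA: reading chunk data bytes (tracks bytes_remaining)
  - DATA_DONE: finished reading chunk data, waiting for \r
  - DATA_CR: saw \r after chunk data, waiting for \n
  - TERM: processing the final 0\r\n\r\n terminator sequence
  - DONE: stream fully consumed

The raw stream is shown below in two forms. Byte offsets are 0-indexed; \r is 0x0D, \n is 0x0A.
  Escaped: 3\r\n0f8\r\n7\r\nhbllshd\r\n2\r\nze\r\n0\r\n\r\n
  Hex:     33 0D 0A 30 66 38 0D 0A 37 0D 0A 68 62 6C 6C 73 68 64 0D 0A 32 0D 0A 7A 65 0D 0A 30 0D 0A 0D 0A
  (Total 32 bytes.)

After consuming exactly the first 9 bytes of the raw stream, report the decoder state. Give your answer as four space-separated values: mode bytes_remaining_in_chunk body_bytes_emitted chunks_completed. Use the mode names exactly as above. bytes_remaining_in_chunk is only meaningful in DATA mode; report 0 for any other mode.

Answer: SIZE 0 3 1

Derivation:
Byte 0 = '3': mode=SIZE remaining=0 emitted=0 chunks_done=0
Byte 1 = 0x0D: mode=SIZE_CR remaining=0 emitted=0 chunks_done=0
Byte 2 = 0x0A: mode=DATA remaining=3 emitted=0 chunks_done=0
Byte 3 = '0': mode=DATA remaining=2 emitted=1 chunks_done=0
Byte 4 = 'f': mode=DATA remaining=1 emitted=2 chunks_done=0
Byte 5 = '8': mode=DATA_DONE remaining=0 emitted=3 chunks_done=0
Byte 6 = 0x0D: mode=DATA_CR remaining=0 emitted=3 chunks_done=0
Byte 7 = 0x0A: mode=SIZE remaining=0 emitted=3 chunks_done=1
Byte 8 = '7': mode=SIZE remaining=0 emitted=3 chunks_done=1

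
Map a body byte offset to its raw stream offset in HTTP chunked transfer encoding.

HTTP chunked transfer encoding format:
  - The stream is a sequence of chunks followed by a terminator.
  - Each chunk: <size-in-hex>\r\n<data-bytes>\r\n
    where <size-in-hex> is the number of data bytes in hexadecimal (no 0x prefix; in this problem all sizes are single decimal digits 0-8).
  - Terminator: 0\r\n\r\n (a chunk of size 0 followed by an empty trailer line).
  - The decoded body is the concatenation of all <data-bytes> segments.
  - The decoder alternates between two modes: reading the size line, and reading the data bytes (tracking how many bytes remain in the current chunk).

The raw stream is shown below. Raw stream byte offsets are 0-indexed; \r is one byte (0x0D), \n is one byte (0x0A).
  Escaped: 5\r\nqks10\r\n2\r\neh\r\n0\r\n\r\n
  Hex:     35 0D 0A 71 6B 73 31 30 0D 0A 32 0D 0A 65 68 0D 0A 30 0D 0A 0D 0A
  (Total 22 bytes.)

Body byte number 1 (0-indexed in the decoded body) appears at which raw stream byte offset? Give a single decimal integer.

Chunk 1: stream[0..1]='5' size=0x5=5, data at stream[3..8]='qks10' -> body[0..5], body so far='qks10'
Chunk 2: stream[10..11]='2' size=0x2=2, data at stream[13..15]='eh' -> body[5..7], body so far='qks10eh'
Chunk 3: stream[17..18]='0' size=0 (terminator). Final body='qks10eh' (7 bytes)
Body byte 1 at stream offset 4

Answer: 4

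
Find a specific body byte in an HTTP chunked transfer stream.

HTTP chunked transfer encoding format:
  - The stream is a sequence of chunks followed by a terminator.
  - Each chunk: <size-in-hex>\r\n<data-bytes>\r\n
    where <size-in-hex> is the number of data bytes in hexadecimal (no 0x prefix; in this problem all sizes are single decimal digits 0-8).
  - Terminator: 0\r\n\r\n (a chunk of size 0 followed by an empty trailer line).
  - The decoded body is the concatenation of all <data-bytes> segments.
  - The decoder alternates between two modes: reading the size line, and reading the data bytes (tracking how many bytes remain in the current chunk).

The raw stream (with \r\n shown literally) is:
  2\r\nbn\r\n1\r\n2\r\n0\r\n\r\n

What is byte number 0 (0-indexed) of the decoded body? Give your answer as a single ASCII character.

Answer: b

Derivation:
Chunk 1: stream[0..1]='2' size=0x2=2, data at stream[3..5]='bn' -> body[0..2], body so far='bn'
Chunk 2: stream[7..8]='1' size=0x1=1, data at stream[10..11]='2' -> body[2..3], body so far='bn2'
Chunk 3: stream[13..14]='0' size=0 (terminator). Final body='bn2' (3 bytes)
Body byte 0 = 'b'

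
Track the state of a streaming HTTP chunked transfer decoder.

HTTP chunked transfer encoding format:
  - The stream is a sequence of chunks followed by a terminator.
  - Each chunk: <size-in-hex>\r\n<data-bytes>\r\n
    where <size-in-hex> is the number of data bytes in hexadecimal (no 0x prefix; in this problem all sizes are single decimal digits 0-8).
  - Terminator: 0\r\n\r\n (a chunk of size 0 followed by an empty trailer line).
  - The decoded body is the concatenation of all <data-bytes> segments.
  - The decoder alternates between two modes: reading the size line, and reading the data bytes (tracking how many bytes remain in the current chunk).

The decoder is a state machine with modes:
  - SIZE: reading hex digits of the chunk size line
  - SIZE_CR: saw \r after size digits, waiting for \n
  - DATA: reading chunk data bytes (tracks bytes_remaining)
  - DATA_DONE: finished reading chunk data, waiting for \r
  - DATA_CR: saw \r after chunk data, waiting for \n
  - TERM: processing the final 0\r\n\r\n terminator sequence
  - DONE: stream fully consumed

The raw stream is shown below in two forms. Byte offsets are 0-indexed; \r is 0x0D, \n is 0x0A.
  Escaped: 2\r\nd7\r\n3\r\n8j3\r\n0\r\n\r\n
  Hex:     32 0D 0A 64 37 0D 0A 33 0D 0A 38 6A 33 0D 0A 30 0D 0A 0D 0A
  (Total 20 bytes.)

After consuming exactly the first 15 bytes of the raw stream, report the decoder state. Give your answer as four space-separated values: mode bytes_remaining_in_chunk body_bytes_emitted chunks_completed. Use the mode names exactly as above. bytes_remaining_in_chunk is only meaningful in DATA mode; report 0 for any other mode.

Answer: SIZE 0 5 2

Derivation:
Byte 0 = '2': mode=SIZE remaining=0 emitted=0 chunks_done=0
Byte 1 = 0x0D: mode=SIZE_CR remaining=0 emitted=0 chunks_done=0
Byte 2 = 0x0A: mode=DATA remaining=2 emitted=0 chunks_done=0
Byte 3 = 'd': mode=DATA remaining=1 emitted=1 chunks_done=0
Byte 4 = '7': mode=DATA_DONE remaining=0 emitted=2 chunks_done=0
Byte 5 = 0x0D: mode=DATA_CR remaining=0 emitted=2 chunks_done=0
Byte 6 = 0x0A: mode=SIZE remaining=0 emitted=2 chunks_done=1
Byte 7 = '3': mode=SIZE remaining=0 emitted=2 chunks_done=1
Byte 8 = 0x0D: mode=SIZE_CR remaining=0 emitted=2 chunks_done=1
Byte 9 = 0x0A: mode=DATA remaining=3 emitted=2 chunks_done=1
Byte 10 = '8': mode=DATA remaining=2 emitted=3 chunks_done=1
Byte 11 = 'j': mode=DATA remaining=1 emitted=4 chunks_done=1
Byte 12 = '3': mode=DATA_DONE remaining=0 emitted=5 chunks_done=1
Byte 13 = 0x0D: mode=DATA_CR remaining=0 emitted=5 chunks_done=1
Byte 14 = 0x0A: mode=SIZE remaining=0 emitted=5 chunks_done=2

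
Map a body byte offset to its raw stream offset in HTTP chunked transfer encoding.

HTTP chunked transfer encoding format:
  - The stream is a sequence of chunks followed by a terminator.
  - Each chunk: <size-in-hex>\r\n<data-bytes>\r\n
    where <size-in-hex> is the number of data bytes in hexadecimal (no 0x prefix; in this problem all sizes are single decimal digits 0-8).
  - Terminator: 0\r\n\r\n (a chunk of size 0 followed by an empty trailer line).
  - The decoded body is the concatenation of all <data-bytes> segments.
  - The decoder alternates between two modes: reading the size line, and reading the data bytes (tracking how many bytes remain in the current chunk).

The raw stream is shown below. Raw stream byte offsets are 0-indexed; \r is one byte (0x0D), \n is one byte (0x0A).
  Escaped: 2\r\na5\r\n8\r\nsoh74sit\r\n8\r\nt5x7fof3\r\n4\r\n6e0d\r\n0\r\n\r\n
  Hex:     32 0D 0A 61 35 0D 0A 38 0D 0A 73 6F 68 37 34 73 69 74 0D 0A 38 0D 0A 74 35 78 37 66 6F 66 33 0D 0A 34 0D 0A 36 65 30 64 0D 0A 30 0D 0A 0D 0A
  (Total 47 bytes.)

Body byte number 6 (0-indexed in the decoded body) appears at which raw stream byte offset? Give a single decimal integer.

Answer: 14

Derivation:
Chunk 1: stream[0..1]='2' size=0x2=2, data at stream[3..5]='a5' -> body[0..2], body so far='a5'
Chunk 2: stream[7..8]='8' size=0x8=8, data at stream[10..18]='soh74sit' -> body[2..10], body so far='a5soh74sit'
Chunk 3: stream[20..21]='8' size=0x8=8, data at stream[23..31]='t5x7fof3' -> body[10..18], body so far='a5soh74sitt5x7fof3'
Chunk 4: stream[33..34]='4' size=0x4=4, data at stream[36..40]='6e0d' -> body[18..22], body so far='a5soh74sitt5x7fof36e0d'
Chunk 5: stream[42..43]='0' size=0 (terminator). Final body='a5soh74sitt5x7fof36e0d' (22 bytes)
Body byte 6 at stream offset 14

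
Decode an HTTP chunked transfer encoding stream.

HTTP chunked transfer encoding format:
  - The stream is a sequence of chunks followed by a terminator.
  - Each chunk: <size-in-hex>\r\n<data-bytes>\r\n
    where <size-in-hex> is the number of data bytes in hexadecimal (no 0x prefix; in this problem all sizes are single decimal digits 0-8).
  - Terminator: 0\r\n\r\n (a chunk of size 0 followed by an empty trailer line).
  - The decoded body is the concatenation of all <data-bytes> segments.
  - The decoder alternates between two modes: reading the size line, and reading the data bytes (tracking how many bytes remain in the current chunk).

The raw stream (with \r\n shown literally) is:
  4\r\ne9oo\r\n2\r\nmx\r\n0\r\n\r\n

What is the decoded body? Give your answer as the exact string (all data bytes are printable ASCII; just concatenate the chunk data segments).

Answer: e9oomx

Derivation:
Chunk 1: stream[0..1]='4' size=0x4=4, data at stream[3..7]='e9oo' -> body[0..4], body so far='e9oo'
Chunk 2: stream[9..10]='2' size=0x2=2, data at stream[12..14]='mx' -> body[4..6], body so far='e9oomx'
Chunk 3: stream[16..17]='0' size=0 (terminator). Final body='e9oomx' (6 bytes)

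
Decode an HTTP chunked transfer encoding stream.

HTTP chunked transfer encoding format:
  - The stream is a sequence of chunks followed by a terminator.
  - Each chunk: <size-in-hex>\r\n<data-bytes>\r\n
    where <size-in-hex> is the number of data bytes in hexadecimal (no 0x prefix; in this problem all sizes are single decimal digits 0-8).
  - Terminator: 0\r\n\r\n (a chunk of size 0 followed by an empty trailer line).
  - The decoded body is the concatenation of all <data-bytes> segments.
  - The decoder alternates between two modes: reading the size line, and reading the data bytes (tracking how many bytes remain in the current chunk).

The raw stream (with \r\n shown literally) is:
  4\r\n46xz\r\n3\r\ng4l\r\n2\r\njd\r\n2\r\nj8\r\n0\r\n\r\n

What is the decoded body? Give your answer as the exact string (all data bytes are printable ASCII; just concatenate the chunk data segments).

Answer: 46xzg4ljdj8

Derivation:
Chunk 1: stream[0..1]='4' size=0x4=4, data at stream[3..7]='46xz' -> body[0..4], body so far='46xz'
Chunk 2: stream[9..10]='3' size=0x3=3, data at stream[12..15]='g4l' -> body[4..7], body so far='46xzg4l'
Chunk 3: stream[17..18]='2' size=0x2=2, data at stream[20..22]='jd' -> body[7..9], body so far='46xzg4ljd'
Chunk 4: stream[24..25]='2' size=0x2=2, data at stream[27..29]='j8' -> body[9..11], body so far='46xzg4ljdj8'
Chunk 5: stream[31..32]='0' size=0 (terminator). Final body='46xzg4ljdj8' (11 bytes)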